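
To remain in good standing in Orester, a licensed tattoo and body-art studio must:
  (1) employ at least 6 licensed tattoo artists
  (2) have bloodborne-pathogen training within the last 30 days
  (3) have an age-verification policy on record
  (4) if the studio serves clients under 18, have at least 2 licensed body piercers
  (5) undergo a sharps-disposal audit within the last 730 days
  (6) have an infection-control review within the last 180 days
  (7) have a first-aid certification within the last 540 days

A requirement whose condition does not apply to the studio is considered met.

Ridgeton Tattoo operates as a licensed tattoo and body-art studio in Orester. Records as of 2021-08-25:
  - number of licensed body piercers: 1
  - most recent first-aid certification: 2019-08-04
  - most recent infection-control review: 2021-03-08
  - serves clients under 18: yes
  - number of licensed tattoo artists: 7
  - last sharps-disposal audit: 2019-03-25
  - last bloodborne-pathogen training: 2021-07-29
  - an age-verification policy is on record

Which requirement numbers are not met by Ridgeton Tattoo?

1. licensed tattoo artists 7 ≥ 6 → met
2. bloodborne-pathogen training 27 days ago vs limit 30 → met
3. age-verification policy present → met
4. condition 'serves clients under 18' holds; licensed body piercers 1 < 2 → not met
5. sharps-disposal audit 884 days ago vs limit 730 → not met
6. infection-control review 170 days ago vs limit 180 → met
7. first-aid certification 752 days ago vs limit 540 → not met
Not met: 4, 5, 7

4, 5, 7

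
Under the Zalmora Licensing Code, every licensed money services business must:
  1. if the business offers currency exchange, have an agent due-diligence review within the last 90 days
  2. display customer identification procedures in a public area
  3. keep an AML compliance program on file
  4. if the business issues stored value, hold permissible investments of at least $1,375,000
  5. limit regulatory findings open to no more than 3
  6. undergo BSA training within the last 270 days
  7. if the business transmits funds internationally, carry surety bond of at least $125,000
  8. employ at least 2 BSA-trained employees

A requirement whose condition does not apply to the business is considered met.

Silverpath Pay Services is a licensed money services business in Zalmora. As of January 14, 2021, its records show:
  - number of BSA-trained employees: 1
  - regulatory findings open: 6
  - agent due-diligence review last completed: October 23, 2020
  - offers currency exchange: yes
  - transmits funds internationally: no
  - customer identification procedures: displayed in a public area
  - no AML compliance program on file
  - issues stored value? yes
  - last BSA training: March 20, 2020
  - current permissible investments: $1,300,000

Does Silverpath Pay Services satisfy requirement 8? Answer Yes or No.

8. BSA-trained employees 1 < 2 → not met

No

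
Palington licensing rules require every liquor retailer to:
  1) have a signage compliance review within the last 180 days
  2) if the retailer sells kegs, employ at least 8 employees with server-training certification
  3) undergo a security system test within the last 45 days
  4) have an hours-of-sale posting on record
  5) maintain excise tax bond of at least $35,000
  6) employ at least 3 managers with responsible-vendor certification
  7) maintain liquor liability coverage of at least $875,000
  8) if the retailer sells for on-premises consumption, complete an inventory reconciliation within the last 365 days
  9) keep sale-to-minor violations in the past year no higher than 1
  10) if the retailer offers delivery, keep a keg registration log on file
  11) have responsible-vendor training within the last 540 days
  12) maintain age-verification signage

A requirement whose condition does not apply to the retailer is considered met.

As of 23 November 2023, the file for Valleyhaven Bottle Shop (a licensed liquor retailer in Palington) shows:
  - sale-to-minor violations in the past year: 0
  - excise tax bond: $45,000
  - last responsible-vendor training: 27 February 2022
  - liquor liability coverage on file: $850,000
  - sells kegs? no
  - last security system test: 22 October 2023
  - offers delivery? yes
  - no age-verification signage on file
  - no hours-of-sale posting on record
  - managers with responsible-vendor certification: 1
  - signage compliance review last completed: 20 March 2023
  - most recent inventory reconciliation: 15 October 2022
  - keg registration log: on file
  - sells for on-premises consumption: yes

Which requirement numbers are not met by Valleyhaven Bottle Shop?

1. signage compliance review 248 days ago vs limit 180 → not met
2. condition 'sells kegs' does not hold → requirement n/a → met
3. security system test 32 days ago vs limit 45 → met
4. hours-of-sale posting absent → not met
5. excise tax bond $45,000 ≥ $35,000 → met
6. managers with responsible-vendor certification 1 < 3 → not met
7. liquor liability coverage $850,000 < $875,000 → not met
8. condition 'sells for on-premises consumption' holds; inventory reconciliation 404 days ago vs limit 365 → not met
9. sale-to-minor violations in the past year 0 ≤ 1 → met
10. condition 'offers delivery' holds; keg registration log present → met
11. responsible-vendor training 634 days ago vs limit 540 → not met
12. age-verification signage absent → not met
Not met: 1, 4, 6, 7, 8, 11, 12

1, 4, 6, 7, 8, 11, 12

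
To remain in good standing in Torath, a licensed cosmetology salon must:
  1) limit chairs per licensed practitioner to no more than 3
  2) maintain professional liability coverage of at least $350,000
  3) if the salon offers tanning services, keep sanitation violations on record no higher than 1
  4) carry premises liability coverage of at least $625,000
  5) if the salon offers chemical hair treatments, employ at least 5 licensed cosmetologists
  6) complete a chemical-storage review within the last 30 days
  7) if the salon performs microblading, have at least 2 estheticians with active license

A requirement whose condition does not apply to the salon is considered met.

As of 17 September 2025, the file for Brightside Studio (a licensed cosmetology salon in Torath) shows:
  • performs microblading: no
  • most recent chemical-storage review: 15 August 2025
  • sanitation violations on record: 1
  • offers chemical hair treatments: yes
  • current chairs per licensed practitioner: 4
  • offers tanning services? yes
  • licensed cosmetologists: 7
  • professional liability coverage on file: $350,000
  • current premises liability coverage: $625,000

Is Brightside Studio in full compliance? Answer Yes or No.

No

1. chairs per licensed practitioner 4 > 3 → not met
2. professional liability coverage $350,000 ≥ $350,000 → met
3. condition 'offers tanning services' holds; sanitation violations on record 1 ≤ 1 → met
4. premises liability coverage $625,000 ≥ $625,000 → met
5. condition 'offers chemical hair treatments' holds; licensed cosmetologists 7 ≥ 5 → met
6. chemical-storage review 33 days ago vs limit 30 → not met
7. condition 'performs microblading' does not hold → requirement n/a → met
Not met: 1, 6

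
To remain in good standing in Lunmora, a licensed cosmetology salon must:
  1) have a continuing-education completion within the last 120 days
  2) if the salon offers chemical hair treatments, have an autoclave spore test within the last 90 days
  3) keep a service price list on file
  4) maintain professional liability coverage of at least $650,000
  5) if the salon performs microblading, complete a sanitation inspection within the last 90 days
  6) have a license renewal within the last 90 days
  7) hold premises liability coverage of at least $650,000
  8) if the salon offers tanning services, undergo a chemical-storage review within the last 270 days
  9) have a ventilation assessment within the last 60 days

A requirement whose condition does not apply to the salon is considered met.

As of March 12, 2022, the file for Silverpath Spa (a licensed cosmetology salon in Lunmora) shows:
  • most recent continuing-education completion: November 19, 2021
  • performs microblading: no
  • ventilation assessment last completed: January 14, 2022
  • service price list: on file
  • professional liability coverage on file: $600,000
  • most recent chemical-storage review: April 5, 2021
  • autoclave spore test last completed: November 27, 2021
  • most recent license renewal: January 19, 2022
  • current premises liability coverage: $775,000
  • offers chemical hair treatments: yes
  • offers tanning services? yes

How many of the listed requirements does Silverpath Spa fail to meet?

1. continuing-education completion 113 days ago vs limit 120 → met
2. condition 'offers chemical hair treatments' holds; autoclave spore test 105 days ago vs limit 90 → not met
3. service price list present → met
4. professional liability coverage $600,000 < $650,000 → not met
5. condition 'performs microblading' does not hold → requirement n/a → met
6. license renewal 52 days ago vs limit 90 → met
7. premises liability coverage $775,000 ≥ $650,000 → met
8. condition 'offers tanning services' holds; chemical-storage review 341 days ago vs limit 270 → not met
9. ventilation assessment 57 days ago vs limit 60 → met
Not met: 3 of 9

3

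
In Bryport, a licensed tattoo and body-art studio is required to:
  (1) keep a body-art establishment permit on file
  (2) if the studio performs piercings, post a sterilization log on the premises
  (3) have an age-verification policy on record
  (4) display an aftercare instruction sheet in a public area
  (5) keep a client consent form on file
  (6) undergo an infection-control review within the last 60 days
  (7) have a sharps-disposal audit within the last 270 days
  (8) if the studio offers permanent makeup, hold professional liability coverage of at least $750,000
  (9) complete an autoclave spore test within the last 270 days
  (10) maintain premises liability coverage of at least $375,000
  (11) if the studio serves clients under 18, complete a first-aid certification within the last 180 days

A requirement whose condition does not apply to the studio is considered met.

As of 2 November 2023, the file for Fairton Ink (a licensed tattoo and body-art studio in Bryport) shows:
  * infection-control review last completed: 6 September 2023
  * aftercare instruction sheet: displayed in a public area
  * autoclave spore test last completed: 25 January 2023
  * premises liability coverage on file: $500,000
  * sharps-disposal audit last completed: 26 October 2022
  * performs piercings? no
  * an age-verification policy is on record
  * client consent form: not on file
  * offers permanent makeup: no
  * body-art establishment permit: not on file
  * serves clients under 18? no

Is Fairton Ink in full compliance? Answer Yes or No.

1. body-art establishment permit absent → not met
2. condition 'performs piercings' does not hold → requirement n/a → met
3. age-verification policy present → met
4. aftercare instruction sheet present → met
5. client consent form absent → not met
6. infection-control review 57 days ago vs limit 60 → met
7. sharps-disposal audit 372 days ago vs limit 270 → not met
8. condition 'offers permanent makeup' does not hold → requirement n/a → met
9. autoclave spore test 281 days ago vs limit 270 → not met
10. premises liability coverage $500,000 ≥ $375,000 → met
11. condition 'serves clients under 18' does not hold → requirement n/a → met
Not met: 1, 5, 7, 9

No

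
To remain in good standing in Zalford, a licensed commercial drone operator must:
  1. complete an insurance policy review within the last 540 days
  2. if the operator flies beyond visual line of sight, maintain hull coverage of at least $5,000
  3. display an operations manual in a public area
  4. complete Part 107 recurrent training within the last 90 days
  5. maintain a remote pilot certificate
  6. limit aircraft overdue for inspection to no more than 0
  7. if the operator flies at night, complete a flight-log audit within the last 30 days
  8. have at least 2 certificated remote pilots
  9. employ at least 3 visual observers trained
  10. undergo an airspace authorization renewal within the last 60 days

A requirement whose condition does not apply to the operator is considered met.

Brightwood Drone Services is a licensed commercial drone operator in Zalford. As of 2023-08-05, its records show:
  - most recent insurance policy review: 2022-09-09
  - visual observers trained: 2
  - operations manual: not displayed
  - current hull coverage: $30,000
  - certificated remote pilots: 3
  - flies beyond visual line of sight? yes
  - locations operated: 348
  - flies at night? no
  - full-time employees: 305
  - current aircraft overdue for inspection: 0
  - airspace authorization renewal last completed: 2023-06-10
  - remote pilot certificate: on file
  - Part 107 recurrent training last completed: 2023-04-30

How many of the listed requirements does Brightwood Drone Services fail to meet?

3

1. insurance policy review 330 days ago vs limit 540 → met
2. condition 'flies beyond visual line of sight' holds; hull coverage $30,000 ≥ $5,000 → met
3. operations manual absent → not met
4. Part 107 recurrent training 97 days ago vs limit 90 → not met
5. remote pilot certificate present → met
6. aircraft overdue for inspection 0 ≤ 0 → met
7. condition 'flies at night' does not hold → requirement n/a → met
8. certificated remote pilots 3 ≥ 2 → met
9. visual observers trained 2 < 3 → not met
10. airspace authorization renewal 56 days ago vs limit 60 → met
Not met: 3 of 10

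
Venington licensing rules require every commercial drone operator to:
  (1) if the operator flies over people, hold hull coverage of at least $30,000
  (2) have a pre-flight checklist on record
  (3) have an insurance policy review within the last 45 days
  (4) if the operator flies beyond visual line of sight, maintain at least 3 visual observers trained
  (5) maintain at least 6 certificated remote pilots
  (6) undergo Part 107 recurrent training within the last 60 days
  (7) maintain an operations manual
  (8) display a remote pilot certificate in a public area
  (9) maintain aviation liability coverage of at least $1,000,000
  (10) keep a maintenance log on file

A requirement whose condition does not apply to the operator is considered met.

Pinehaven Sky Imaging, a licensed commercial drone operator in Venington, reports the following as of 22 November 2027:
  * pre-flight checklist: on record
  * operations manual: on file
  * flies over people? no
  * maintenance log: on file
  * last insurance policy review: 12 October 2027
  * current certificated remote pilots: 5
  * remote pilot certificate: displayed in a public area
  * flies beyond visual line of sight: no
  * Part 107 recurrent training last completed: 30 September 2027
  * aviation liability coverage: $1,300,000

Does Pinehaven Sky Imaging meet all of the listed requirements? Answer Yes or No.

No

1. condition 'flies over people' does not hold → requirement n/a → met
2. pre-flight checklist present → met
3. insurance policy review 41 days ago vs limit 45 → met
4. condition 'flies beyond visual line of sight' does not hold → requirement n/a → met
5. certificated remote pilots 5 < 6 → not met
6. Part 107 recurrent training 53 days ago vs limit 60 → met
7. operations manual present → met
8. remote pilot certificate present → met
9. aviation liability coverage $1,300,000 ≥ $1,000,000 → met
10. maintenance log present → met
Not met: 5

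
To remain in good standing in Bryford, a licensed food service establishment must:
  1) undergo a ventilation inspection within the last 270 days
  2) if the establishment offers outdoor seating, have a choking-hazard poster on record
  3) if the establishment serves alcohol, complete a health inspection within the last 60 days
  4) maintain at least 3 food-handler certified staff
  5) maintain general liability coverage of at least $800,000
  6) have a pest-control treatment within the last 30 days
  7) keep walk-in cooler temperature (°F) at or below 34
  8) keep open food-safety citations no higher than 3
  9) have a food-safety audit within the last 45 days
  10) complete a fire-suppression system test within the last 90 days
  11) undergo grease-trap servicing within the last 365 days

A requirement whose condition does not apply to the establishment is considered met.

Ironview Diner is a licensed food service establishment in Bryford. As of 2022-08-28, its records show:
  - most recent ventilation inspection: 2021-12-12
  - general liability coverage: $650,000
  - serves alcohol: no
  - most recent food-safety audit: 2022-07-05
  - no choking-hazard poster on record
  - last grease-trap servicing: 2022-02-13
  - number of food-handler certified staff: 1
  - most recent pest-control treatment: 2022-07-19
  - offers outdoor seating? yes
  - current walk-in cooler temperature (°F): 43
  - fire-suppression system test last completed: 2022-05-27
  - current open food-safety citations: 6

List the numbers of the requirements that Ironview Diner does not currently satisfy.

2, 4, 5, 6, 7, 8, 9, 10

1. ventilation inspection 259 days ago vs limit 270 → met
2. condition 'offers outdoor seating' holds; choking-hazard poster absent → not met
3. condition 'serves alcohol' does not hold → requirement n/a → met
4. food-handler certified staff 1 < 3 → not met
5. general liability coverage $650,000 < $800,000 → not met
6. pest-control treatment 40 days ago vs limit 30 → not met
7. walk-in cooler temperature (°F) 43 > 34 → not met
8. open food-safety citations 6 > 3 → not met
9. food-safety audit 54 days ago vs limit 45 → not met
10. fire-suppression system test 93 days ago vs limit 90 → not met
11. grease-trap servicing 196 days ago vs limit 365 → met
Not met: 2, 4, 5, 6, 7, 8, 9, 10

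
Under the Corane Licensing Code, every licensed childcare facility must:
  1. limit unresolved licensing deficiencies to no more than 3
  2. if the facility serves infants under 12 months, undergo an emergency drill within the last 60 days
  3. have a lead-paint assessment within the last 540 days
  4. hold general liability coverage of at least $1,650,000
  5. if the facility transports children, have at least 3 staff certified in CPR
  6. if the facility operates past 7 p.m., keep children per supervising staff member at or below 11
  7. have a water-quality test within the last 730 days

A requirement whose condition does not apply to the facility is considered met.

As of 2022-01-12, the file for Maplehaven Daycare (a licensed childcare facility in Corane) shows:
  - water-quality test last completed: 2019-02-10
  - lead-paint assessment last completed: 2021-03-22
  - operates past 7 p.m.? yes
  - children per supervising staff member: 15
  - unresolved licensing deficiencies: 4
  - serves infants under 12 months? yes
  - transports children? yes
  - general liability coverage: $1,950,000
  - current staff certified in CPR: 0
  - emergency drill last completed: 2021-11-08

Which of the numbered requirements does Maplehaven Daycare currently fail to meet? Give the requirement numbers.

1. unresolved licensing deficiencies 4 > 3 → not met
2. condition 'serves infants under 12 months' holds; emergency drill 65 days ago vs limit 60 → not met
3. lead-paint assessment 296 days ago vs limit 540 → met
4. general liability coverage $1,950,000 ≥ $1,650,000 → met
5. condition 'transports children' holds; staff certified in CPR 0 < 3 → not met
6. condition 'operates past 7 p.m.' holds; children per supervising staff member 15 > 11 → not met
7. water-quality test 1067 days ago vs limit 730 → not met
Not met: 1, 2, 5, 6, 7

1, 2, 5, 6, 7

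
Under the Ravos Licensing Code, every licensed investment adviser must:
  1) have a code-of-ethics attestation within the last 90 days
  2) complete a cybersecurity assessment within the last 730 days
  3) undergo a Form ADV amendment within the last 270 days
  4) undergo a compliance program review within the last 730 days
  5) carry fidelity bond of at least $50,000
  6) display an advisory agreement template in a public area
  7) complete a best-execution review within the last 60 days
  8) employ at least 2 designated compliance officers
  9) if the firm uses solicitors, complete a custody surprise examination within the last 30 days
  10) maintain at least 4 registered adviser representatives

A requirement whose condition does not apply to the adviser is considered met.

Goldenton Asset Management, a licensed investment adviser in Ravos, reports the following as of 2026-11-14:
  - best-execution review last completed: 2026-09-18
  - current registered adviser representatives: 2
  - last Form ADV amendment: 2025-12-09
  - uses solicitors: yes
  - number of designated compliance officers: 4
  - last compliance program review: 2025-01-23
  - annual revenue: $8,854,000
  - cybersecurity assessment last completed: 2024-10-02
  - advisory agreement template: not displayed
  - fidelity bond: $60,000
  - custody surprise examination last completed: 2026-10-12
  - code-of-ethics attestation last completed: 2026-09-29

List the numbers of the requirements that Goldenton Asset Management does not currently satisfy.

1. code-of-ethics attestation 46 days ago vs limit 90 → met
2. cybersecurity assessment 773 days ago vs limit 730 → not met
3. Form ADV amendment 340 days ago vs limit 270 → not met
4. compliance program review 660 days ago vs limit 730 → met
5. fidelity bond $60,000 ≥ $50,000 → met
6. advisory agreement template absent → not met
7. best-execution review 57 days ago vs limit 60 → met
8. designated compliance officers 4 ≥ 2 → met
9. condition 'uses solicitors' holds; custody surprise examination 33 days ago vs limit 30 → not met
10. registered adviser representatives 2 < 4 → not met
Not met: 2, 3, 6, 9, 10

2, 3, 6, 9, 10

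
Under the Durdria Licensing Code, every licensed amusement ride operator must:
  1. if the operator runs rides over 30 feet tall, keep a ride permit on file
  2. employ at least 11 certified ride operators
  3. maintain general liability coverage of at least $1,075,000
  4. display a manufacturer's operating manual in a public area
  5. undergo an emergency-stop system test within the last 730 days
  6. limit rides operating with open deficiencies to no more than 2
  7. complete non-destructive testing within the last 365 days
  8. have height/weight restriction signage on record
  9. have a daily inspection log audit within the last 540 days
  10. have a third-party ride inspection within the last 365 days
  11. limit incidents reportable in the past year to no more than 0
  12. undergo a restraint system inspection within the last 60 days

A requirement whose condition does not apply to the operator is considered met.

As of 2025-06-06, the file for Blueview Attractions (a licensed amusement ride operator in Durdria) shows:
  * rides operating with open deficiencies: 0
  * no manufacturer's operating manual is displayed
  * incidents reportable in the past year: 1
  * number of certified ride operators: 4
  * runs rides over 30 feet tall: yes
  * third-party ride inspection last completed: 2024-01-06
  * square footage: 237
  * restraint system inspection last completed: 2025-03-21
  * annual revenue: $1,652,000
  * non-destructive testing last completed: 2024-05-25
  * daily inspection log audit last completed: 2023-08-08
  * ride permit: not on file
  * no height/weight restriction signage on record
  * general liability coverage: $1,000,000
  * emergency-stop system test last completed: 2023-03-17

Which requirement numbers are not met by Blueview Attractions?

1. condition 'runs rides over 30 feet tall' holds; ride permit absent → not met
2. certified ride operators 4 < 11 → not met
3. general liability coverage $1,000,000 < $1,075,000 → not met
4. manufacturer's operating manual absent → not met
5. emergency-stop system test 812 days ago vs limit 730 → not met
6. rides operating with open deficiencies 0 ≤ 2 → met
7. non-destructive testing 377 days ago vs limit 365 → not met
8. height/weight restriction signage absent → not met
9. daily inspection log audit 668 days ago vs limit 540 → not met
10. third-party ride inspection 517 days ago vs limit 365 → not met
11. incidents reportable in the past year 1 > 0 → not met
12. restraint system inspection 77 days ago vs limit 60 → not met
Not met: 1, 2, 3, 4, 5, 7, 8, 9, 10, 11, 12

1, 2, 3, 4, 5, 7, 8, 9, 10, 11, 12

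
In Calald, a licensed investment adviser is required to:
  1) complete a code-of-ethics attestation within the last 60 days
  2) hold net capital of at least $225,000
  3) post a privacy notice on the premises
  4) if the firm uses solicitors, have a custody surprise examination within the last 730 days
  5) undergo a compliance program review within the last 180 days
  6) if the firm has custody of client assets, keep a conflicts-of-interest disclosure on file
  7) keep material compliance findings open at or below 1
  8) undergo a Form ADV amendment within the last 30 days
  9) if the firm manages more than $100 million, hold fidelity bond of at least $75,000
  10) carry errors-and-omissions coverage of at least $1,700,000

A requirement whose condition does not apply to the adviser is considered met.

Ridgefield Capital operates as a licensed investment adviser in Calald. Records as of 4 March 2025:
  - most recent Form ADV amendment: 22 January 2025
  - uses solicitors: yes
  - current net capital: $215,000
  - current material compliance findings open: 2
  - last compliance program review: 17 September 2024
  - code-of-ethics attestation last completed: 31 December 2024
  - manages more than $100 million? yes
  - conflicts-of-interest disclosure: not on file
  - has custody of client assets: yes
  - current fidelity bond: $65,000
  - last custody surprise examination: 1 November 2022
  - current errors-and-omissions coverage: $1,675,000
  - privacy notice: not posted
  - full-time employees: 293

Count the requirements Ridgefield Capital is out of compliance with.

1. code-of-ethics attestation 63 days ago vs limit 60 → not met
2. net capital $215,000 < $225,000 → not met
3. privacy notice absent → not met
4. condition 'uses solicitors' holds; custody surprise examination 854 days ago vs limit 730 → not met
5. compliance program review 168 days ago vs limit 180 → met
6. condition 'has custody of client assets' holds; conflicts-of-interest disclosure absent → not met
7. material compliance findings open 2 > 1 → not met
8. Form ADV amendment 41 days ago vs limit 30 → not met
9. condition 'manages more than $100 million' holds; fidelity bond $65,000 < $75,000 → not met
10. errors-and-omissions coverage $1,675,000 < $1,700,000 → not met
Not met: 9 of 10

9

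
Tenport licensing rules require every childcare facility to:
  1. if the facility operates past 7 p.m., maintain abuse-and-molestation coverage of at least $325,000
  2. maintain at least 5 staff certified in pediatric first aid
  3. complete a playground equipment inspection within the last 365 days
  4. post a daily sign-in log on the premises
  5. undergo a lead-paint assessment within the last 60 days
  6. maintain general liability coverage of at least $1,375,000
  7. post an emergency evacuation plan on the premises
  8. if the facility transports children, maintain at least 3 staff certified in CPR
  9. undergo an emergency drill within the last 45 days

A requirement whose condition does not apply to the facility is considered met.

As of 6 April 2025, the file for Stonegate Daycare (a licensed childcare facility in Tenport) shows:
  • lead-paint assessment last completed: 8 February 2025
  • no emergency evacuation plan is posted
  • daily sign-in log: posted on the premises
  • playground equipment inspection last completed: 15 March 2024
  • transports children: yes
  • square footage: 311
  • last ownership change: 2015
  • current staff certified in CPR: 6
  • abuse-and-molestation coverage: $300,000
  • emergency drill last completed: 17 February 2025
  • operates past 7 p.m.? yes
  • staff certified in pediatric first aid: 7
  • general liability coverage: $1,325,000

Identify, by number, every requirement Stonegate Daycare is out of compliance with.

1. condition 'operates past 7 p.m.' holds; abuse-and-molestation coverage $300,000 < $325,000 → not met
2. staff certified in pediatric first aid 7 ≥ 5 → met
3. playground equipment inspection 387 days ago vs limit 365 → not met
4. daily sign-in log present → met
5. lead-paint assessment 57 days ago vs limit 60 → met
6. general liability coverage $1,325,000 < $1,375,000 → not met
7. emergency evacuation plan absent → not met
8. condition 'transports children' holds; staff certified in CPR 6 ≥ 3 → met
9. emergency drill 48 days ago vs limit 45 → not met
Not met: 1, 3, 6, 7, 9

1, 3, 6, 7, 9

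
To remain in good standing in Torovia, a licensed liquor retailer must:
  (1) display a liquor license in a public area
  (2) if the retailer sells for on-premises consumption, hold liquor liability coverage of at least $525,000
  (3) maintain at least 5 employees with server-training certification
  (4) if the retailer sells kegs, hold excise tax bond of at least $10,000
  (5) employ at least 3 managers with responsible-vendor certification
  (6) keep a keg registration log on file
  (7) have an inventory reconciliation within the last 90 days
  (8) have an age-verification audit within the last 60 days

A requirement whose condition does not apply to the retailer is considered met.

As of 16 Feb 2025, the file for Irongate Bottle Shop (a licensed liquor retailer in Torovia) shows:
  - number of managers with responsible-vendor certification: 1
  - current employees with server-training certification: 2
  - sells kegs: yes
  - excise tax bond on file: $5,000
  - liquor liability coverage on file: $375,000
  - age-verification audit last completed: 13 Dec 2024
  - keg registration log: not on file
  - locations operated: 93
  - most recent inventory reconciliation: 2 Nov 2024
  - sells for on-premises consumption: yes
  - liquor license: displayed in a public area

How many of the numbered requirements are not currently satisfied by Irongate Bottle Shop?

1. liquor license present → met
2. condition 'sells for on-premises consumption' holds; liquor liability coverage $375,000 < $525,000 → not met
3. employees with server-training certification 2 < 5 → not met
4. condition 'sells kegs' holds; excise tax bond $5,000 < $10,000 → not met
5. managers with responsible-vendor certification 1 < 3 → not met
6. keg registration log absent → not met
7. inventory reconciliation 106 days ago vs limit 90 → not met
8. age-verification audit 65 days ago vs limit 60 → not met
Not met: 7 of 8

7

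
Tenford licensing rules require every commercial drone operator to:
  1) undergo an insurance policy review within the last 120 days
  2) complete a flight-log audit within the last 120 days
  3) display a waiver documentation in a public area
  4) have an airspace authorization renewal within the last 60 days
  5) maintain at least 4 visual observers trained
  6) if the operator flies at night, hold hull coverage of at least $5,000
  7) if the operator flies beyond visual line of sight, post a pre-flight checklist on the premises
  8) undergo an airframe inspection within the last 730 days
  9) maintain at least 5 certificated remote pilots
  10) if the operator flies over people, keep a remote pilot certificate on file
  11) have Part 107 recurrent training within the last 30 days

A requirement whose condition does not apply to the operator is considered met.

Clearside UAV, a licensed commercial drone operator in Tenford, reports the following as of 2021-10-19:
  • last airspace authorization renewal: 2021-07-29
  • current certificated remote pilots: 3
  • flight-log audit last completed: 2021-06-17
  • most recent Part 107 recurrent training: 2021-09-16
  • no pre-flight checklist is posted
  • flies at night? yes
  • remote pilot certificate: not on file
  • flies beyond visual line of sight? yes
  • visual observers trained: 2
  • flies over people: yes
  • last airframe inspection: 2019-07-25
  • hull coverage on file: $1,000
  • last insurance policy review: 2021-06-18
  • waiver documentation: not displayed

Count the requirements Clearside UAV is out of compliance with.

1. insurance policy review 123 days ago vs limit 120 → not met
2. flight-log audit 124 days ago vs limit 120 → not met
3. waiver documentation absent → not met
4. airspace authorization renewal 82 days ago vs limit 60 → not met
5. visual observers trained 2 < 4 → not met
6. condition 'flies at night' holds; hull coverage $1,000 < $5,000 → not met
7. condition 'flies beyond visual line of sight' holds; pre-flight checklist absent → not met
8. airframe inspection 817 days ago vs limit 730 → not met
9. certificated remote pilots 3 < 5 → not met
10. condition 'flies over people' holds; remote pilot certificate absent → not met
11. Part 107 recurrent training 33 days ago vs limit 30 → not met
Not met: 11 of 11

11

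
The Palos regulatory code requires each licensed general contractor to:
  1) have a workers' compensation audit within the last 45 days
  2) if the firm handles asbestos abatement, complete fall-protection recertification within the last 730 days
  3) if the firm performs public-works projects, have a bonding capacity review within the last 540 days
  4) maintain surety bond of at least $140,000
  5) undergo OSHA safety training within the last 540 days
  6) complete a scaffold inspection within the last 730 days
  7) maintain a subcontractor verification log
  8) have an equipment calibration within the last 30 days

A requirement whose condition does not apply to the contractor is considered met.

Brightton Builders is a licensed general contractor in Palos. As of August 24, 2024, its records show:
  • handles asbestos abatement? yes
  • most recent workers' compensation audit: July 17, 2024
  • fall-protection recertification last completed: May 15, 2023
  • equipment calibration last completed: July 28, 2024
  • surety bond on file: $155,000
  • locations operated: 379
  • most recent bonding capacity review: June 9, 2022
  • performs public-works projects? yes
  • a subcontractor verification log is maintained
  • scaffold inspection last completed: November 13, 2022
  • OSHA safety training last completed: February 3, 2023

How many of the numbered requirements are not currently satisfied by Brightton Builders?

2

1. workers' compensation audit 38 days ago vs limit 45 → met
2. condition 'handles asbestos abatement' holds; fall-protection recertification 467 days ago vs limit 730 → met
3. condition 'performs public-works projects' holds; bonding capacity review 807 days ago vs limit 540 → not met
4. surety bond $155,000 ≥ $140,000 → met
5. OSHA safety training 568 days ago vs limit 540 → not met
6. scaffold inspection 650 days ago vs limit 730 → met
7. subcontractor verification log present → met
8. equipment calibration 27 days ago vs limit 30 → met
Not met: 2 of 8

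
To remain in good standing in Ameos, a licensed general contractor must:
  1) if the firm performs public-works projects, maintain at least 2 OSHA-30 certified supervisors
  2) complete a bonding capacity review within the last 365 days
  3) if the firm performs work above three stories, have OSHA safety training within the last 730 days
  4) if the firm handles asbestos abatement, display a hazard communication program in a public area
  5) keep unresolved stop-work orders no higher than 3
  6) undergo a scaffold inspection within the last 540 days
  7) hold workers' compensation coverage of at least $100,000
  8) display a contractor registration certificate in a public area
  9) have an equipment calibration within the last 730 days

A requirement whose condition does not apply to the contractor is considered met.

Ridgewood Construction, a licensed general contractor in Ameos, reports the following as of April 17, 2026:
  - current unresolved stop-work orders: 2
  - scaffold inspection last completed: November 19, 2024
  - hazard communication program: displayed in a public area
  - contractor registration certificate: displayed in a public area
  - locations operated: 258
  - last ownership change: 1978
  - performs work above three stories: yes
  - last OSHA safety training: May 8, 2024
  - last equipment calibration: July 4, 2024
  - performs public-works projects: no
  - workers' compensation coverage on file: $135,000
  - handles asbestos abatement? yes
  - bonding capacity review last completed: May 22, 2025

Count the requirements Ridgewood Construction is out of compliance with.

0

1. condition 'performs public-works projects' does not hold → requirement n/a → met
2. bonding capacity review 330 days ago vs limit 365 → met
3. condition 'performs work above three stories' holds; OSHA safety training 709 days ago vs limit 730 → met
4. condition 'handles asbestos abatement' holds; hazard communication program present → met
5. unresolved stop-work orders 2 ≤ 3 → met
6. scaffold inspection 514 days ago vs limit 540 → met
7. workers' compensation coverage $135,000 ≥ $100,000 → met
8. contractor registration certificate present → met
9. equipment calibration 652 days ago vs limit 730 → met
Not met: 0 of 9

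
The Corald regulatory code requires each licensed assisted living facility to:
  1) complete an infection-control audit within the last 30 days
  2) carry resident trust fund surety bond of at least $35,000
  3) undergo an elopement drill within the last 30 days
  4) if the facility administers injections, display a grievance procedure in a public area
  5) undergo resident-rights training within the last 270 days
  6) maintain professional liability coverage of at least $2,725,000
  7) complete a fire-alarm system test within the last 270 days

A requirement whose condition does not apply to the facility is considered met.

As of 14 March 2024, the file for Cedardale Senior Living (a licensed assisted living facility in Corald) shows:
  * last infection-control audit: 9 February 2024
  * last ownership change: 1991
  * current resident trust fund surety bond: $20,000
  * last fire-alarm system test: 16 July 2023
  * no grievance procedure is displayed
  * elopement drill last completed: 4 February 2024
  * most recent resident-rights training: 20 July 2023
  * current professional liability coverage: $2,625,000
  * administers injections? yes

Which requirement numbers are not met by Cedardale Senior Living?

1, 2, 3, 4, 6

1. infection-control audit 34 days ago vs limit 30 → not met
2. resident trust fund surety bond $20,000 < $35,000 → not met
3. elopement drill 39 days ago vs limit 30 → not met
4. condition 'administers injections' holds; grievance procedure absent → not met
5. resident-rights training 238 days ago vs limit 270 → met
6. professional liability coverage $2,625,000 < $2,725,000 → not met
7. fire-alarm system test 242 days ago vs limit 270 → met
Not met: 1, 2, 3, 4, 6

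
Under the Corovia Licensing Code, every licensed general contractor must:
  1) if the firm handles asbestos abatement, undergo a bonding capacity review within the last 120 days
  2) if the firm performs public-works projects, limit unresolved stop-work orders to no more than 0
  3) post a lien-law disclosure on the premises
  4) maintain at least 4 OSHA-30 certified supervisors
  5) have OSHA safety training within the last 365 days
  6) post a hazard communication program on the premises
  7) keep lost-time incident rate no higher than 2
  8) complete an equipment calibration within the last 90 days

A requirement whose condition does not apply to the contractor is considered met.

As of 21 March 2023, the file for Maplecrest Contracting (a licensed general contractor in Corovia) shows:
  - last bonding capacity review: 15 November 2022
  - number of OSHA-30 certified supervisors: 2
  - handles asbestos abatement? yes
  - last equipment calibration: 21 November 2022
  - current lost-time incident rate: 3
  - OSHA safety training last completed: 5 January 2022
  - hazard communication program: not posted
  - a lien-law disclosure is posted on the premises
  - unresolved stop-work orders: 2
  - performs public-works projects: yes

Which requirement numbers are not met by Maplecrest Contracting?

1, 2, 4, 5, 6, 7, 8

1. condition 'handles asbestos abatement' holds; bonding capacity review 126 days ago vs limit 120 → not met
2. condition 'performs public-works projects' holds; unresolved stop-work orders 2 > 0 → not met
3. lien-law disclosure present → met
4. OSHA-30 certified supervisors 2 < 4 → not met
5. OSHA safety training 440 days ago vs limit 365 → not met
6. hazard communication program absent → not met
7. lost-time incident rate 3 > 2 → not met
8. equipment calibration 120 days ago vs limit 90 → not met
Not met: 1, 2, 4, 5, 6, 7, 8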